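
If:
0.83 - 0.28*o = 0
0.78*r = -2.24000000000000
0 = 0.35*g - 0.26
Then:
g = 0.74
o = 2.96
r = -2.87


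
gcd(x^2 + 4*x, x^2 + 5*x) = x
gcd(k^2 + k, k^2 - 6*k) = k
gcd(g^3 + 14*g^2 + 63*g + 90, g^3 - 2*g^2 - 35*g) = g + 5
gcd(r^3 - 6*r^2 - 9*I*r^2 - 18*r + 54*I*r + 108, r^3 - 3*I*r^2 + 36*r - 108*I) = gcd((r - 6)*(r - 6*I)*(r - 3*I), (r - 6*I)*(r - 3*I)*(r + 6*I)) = r^2 - 9*I*r - 18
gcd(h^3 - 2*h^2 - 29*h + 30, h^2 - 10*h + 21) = 1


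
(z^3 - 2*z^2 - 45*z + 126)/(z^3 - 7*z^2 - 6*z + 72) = (z^2 + 4*z - 21)/(z^2 - z - 12)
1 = 1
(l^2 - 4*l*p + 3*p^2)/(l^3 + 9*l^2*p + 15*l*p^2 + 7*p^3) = (l^2 - 4*l*p + 3*p^2)/(l^3 + 9*l^2*p + 15*l*p^2 + 7*p^3)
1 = 1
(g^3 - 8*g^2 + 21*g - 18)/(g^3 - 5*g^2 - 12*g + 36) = (g^2 - 6*g + 9)/(g^2 - 3*g - 18)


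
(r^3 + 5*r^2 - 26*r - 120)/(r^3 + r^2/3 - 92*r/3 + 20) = 3*(r + 4)/(3*r - 2)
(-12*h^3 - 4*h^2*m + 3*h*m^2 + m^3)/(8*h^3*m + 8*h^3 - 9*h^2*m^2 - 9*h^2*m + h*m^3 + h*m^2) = (-12*h^3 - 4*h^2*m + 3*h*m^2 + m^3)/(h*(8*h^2*m + 8*h^2 - 9*h*m^2 - 9*h*m + m^3 + m^2))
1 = 1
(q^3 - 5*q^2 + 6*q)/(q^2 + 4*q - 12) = q*(q - 3)/(q + 6)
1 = 1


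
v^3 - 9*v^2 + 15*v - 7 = (v - 7)*(v - 1)^2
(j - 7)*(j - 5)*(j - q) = j^3 - j^2*q - 12*j^2 + 12*j*q + 35*j - 35*q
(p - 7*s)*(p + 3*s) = p^2 - 4*p*s - 21*s^2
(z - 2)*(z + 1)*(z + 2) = z^3 + z^2 - 4*z - 4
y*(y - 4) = y^2 - 4*y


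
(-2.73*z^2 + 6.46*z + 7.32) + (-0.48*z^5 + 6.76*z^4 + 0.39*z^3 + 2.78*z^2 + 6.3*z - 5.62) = -0.48*z^5 + 6.76*z^4 + 0.39*z^3 + 0.0499999999999998*z^2 + 12.76*z + 1.7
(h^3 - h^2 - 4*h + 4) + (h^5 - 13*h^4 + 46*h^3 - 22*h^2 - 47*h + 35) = h^5 - 13*h^4 + 47*h^3 - 23*h^2 - 51*h + 39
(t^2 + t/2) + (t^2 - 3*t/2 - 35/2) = 2*t^2 - t - 35/2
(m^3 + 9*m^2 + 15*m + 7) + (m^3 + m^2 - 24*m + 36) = 2*m^3 + 10*m^2 - 9*m + 43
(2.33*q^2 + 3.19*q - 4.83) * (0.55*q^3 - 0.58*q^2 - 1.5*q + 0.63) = 1.2815*q^5 + 0.4031*q^4 - 8.0017*q^3 - 0.515700000000001*q^2 + 9.2547*q - 3.0429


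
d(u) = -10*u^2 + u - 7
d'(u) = 1 - 20*u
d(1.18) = -19.74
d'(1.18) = -22.60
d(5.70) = -326.20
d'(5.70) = -113.00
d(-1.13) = -20.90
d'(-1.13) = 23.60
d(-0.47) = -9.68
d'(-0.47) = 10.40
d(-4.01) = -171.81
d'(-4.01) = 81.20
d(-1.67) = -36.56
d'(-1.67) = 34.40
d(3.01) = -94.59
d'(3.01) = -59.20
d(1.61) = -31.31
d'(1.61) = -31.20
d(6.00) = -361.00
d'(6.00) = -119.00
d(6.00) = -361.00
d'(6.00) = -119.00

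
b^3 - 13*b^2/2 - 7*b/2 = b*(b - 7)*(b + 1/2)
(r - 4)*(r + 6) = r^2 + 2*r - 24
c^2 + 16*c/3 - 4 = (c - 2/3)*(c + 6)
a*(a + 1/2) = a^2 + a/2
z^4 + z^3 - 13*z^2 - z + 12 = (z - 3)*(z - 1)*(z + 1)*(z + 4)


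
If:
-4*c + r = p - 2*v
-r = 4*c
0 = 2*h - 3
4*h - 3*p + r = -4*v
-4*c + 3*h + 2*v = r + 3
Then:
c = -3/8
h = 3/2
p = 3/2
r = 3/2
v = -3/4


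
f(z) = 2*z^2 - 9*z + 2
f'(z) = 4*z - 9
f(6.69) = 31.30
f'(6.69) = 17.76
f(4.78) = 4.68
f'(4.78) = 10.12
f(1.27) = -6.20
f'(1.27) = -3.92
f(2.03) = -8.03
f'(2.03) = -0.88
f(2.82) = -7.48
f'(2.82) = 2.28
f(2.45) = -8.04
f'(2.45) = 0.80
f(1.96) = -7.96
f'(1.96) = -1.16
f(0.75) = -3.62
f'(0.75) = -6.00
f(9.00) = 83.00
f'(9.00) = 27.00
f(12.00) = 182.00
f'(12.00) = 39.00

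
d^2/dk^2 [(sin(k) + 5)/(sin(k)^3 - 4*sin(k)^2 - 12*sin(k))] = (-4*sin(k)^4 - 33*sin(k)^3 + 162*sin(k)^2 - 116*sin(k) - 984 - 600/sin(k) + 1440/sin(k)^2 + 1440/sin(k)^3)/((sin(k) - 6)^3*(sin(k) + 2)^3)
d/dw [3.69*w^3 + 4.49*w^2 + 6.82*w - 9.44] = 11.07*w^2 + 8.98*w + 6.82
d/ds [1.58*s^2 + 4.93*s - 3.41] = 3.16*s + 4.93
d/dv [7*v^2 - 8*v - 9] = 14*v - 8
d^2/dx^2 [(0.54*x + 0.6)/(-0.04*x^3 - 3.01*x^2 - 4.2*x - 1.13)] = (-0.005184*x^5 - 0.401616*x^4 - 10.759308*x^3 - 32.928264*x^2 - 34.328268*x - 11.96076)/(6.4e-5*x^9 + 0.014448*x^8 + 1.107372*x^7 + 30.310405*x^6 + 117.090372*x^5 + 191.141979*x^4 + 159.953988*x^3 + 71.330007*x^2 + 16.08894*x + 1.442897)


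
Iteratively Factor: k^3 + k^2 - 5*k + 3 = (k + 3)*(k^2 - 2*k + 1) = (k - 1)*(k + 3)*(k - 1)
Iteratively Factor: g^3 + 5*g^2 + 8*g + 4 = (g + 2)*(g^2 + 3*g + 2) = (g + 2)^2*(g + 1)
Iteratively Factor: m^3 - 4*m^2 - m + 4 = (m - 1)*(m^2 - 3*m - 4) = (m - 4)*(m - 1)*(m + 1)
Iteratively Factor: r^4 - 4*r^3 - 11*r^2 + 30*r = (r - 5)*(r^3 + r^2 - 6*r) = (r - 5)*(r - 2)*(r^2 + 3*r) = (r - 5)*(r - 2)*(r + 3)*(r)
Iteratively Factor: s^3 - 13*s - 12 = (s + 3)*(s^2 - 3*s - 4) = (s + 1)*(s + 3)*(s - 4)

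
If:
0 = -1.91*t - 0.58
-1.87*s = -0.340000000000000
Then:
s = 0.18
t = -0.30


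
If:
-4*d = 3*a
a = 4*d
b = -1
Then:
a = 0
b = -1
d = 0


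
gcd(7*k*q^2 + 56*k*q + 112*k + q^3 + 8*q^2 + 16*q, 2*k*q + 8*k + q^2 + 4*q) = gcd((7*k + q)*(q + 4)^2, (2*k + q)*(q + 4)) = q + 4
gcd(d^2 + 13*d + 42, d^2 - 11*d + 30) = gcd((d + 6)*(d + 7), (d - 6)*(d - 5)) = 1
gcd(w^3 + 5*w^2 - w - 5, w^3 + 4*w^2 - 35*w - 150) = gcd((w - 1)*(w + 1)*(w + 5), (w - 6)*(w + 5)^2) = w + 5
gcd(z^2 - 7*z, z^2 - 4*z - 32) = 1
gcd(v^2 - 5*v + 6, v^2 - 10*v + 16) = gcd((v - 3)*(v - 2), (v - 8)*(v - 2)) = v - 2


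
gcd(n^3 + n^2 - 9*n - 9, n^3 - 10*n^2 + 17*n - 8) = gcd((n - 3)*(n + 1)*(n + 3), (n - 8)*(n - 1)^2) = 1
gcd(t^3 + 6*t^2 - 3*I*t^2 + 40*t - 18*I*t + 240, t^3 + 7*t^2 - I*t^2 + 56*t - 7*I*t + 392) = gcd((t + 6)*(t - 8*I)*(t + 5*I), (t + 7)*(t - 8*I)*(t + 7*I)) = t - 8*I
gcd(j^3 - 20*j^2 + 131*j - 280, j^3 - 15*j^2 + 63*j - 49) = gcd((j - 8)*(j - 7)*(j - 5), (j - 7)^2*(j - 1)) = j - 7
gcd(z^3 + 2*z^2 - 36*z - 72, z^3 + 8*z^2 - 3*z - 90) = z + 6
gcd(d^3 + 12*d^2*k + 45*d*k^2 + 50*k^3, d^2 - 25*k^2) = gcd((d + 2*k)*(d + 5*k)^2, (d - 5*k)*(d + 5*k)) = d + 5*k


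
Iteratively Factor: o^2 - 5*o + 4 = (o - 1)*(o - 4)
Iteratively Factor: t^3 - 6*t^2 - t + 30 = (t + 2)*(t^2 - 8*t + 15) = (t - 3)*(t + 2)*(t - 5)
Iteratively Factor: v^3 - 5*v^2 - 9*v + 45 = (v + 3)*(v^2 - 8*v + 15) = (v - 5)*(v + 3)*(v - 3)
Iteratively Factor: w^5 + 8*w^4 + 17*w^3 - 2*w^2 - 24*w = (w + 3)*(w^4 + 5*w^3 + 2*w^2 - 8*w) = w*(w + 3)*(w^3 + 5*w^2 + 2*w - 8) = w*(w + 2)*(w + 3)*(w^2 + 3*w - 4) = w*(w - 1)*(w + 2)*(w + 3)*(w + 4)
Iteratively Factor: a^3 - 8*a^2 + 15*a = (a - 3)*(a^2 - 5*a) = (a - 5)*(a - 3)*(a)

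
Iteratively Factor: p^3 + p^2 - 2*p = (p + 2)*(p^2 - p) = p*(p + 2)*(p - 1)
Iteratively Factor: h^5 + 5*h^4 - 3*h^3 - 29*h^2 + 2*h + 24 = (h + 4)*(h^4 + h^3 - 7*h^2 - h + 6) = (h - 1)*(h + 4)*(h^3 + 2*h^2 - 5*h - 6) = (h - 2)*(h - 1)*(h + 4)*(h^2 + 4*h + 3) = (h - 2)*(h - 1)*(h + 1)*(h + 4)*(h + 3)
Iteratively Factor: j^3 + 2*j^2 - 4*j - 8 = (j + 2)*(j^2 - 4) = (j - 2)*(j + 2)*(j + 2)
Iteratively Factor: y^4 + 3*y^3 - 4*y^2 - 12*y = (y)*(y^3 + 3*y^2 - 4*y - 12) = y*(y + 3)*(y^2 - 4) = y*(y - 2)*(y + 3)*(y + 2)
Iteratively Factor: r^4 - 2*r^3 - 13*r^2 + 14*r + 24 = (r + 1)*(r^3 - 3*r^2 - 10*r + 24) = (r + 1)*(r + 3)*(r^2 - 6*r + 8) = (r - 4)*(r + 1)*(r + 3)*(r - 2)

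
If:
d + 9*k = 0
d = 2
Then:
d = 2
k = -2/9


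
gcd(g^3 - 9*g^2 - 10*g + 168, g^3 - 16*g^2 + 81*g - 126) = g^2 - 13*g + 42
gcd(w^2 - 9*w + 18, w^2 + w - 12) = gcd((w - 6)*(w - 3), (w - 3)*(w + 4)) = w - 3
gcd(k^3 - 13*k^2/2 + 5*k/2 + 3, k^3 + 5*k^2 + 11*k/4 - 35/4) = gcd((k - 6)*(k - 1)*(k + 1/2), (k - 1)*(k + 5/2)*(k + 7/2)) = k - 1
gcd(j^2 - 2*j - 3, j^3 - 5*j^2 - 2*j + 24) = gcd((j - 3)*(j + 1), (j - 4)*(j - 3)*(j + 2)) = j - 3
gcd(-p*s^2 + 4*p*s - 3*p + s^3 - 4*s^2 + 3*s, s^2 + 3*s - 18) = s - 3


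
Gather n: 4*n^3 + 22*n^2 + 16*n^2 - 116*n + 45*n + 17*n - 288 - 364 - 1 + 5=4*n^3 + 38*n^2 - 54*n - 648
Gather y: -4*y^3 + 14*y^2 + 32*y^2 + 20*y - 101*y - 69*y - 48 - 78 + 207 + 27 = -4*y^3 + 46*y^2 - 150*y + 108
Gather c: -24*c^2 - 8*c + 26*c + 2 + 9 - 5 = -24*c^2 + 18*c + 6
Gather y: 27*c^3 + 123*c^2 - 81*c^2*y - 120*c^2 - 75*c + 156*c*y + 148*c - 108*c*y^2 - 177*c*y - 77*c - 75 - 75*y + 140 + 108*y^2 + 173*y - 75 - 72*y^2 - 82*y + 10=27*c^3 + 3*c^2 - 4*c + y^2*(36 - 108*c) + y*(-81*c^2 - 21*c + 16)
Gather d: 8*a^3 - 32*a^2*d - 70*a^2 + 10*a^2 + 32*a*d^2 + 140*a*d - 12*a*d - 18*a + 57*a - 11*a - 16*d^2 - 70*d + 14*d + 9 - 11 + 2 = 8*a^3 - 60*a^2 + 28*a + d^2*(32*a - 16) + d*(-32*a^2 + 128*a - 56)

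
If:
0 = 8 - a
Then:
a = 8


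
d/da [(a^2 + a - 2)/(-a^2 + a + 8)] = 2*(a^2 + 6*a + 5)/(a^4 - 2*a^3 - 15*a^2 + 16*a + 64)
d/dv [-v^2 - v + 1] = -2*v - 1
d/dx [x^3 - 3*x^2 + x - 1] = 3*x^2 - 6*x + 1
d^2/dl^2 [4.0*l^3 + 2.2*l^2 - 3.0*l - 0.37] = 24.0*l + 4.4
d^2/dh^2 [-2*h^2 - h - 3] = -4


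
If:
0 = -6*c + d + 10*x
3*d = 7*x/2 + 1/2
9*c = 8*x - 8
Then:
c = -544/315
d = -14/15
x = -33/35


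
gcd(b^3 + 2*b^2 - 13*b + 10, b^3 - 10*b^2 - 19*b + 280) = b + 5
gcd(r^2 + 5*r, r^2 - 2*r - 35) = r + 5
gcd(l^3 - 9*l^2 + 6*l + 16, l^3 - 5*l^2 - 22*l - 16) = l^2 - 7*l - 8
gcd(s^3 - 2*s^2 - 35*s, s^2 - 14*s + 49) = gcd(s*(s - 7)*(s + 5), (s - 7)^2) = s - 7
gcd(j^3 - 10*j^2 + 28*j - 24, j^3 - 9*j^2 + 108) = j - 6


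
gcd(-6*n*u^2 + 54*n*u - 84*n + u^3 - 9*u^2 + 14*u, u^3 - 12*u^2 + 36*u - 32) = u - 2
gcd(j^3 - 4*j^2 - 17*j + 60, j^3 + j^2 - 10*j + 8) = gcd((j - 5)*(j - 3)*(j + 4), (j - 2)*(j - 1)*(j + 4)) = j + 4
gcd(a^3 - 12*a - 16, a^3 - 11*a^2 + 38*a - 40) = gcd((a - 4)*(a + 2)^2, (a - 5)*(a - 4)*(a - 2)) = a - 4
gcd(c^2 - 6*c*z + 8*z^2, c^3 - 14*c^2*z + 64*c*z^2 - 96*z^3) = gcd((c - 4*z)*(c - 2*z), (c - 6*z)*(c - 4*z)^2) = -c + 4*z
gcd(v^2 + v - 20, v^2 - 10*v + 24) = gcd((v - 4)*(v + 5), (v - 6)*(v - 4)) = v - 4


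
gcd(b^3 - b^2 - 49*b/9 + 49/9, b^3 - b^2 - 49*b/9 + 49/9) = b^3 - b^2 - 49*b/9 + 49/9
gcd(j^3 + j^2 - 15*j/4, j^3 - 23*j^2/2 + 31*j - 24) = j - 3/2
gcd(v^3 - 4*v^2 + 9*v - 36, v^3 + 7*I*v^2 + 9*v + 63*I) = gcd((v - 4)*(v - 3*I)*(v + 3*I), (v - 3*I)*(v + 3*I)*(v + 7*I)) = v^2 + 9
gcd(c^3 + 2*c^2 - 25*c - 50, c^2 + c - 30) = c - 5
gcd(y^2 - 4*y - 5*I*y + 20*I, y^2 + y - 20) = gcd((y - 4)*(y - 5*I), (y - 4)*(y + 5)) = y - 4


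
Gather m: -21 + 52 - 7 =24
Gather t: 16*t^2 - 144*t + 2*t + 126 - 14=16*t^2 - 142*t + 112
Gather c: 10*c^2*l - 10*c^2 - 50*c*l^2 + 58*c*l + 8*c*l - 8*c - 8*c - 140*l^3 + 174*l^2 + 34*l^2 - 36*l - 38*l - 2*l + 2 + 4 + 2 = c^2*(10*l - 10) + c*(-50*l^2 + 66*l - 16) - 140*l^3 + 208*l^2 - 76*l + 8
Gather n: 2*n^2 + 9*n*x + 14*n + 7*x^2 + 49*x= 2*n^2 + n*(9*x + 14) + 7*x^2 + 49*x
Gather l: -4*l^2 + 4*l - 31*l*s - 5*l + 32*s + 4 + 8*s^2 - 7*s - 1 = -4*l^2 + l*(-31*s - 1) + 8*s^2 + 25*s + 3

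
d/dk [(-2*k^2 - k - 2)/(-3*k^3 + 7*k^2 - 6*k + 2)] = (-6*k^4 - 6*k^3 + k^2 + 20*k - 14)/(9*k^6 - 42*k^5 + 85*k^4 - 96*k^3 + 64*k^2 - 24*k + 4)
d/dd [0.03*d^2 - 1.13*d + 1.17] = 0.06*d - 1.13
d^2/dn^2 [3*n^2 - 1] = 6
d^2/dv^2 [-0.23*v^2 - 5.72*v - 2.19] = -0.460000000000000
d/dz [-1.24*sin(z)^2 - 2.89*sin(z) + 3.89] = -(2.48*sin(z) + 2.89)*cos(z)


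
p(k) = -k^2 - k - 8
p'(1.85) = -4.70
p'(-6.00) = 11.00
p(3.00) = -20.00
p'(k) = -2*k - 1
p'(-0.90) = 0.80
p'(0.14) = -1.28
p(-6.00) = -38.00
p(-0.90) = -7.91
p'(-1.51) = 2.02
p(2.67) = -17.80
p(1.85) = -13.27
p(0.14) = -8.16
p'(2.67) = -6.34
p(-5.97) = -37.67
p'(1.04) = -3.08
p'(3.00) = -7.00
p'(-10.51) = 20.02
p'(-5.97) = 10.94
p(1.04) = -10.12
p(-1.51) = -8.77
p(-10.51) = -107.95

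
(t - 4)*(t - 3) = t^2 - 7*t + 12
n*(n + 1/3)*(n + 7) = n^3 + 22*n^2/3 + 7*n/3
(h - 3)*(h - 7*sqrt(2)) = h^2 - 7*sqrt(2)*h - 3*h + 21*sqrt(2)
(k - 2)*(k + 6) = k^2 + 4*k - 12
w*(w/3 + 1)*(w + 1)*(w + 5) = w^4/3 + 3*w^3 + 23*w^2/3 + 5*w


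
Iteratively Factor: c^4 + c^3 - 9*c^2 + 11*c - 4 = (c + 4)*(c^3 - 3*c^2 + 3*c - 1) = (c - 1)*(c + 4)*(c^2 - 2*c + 1) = (c - 1)^2*(c + 4)*(c - 1)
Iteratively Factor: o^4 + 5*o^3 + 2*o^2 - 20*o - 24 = (o - 2)*(o^3 + 7*o^2 + 16*o + 12) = (o - 2)*(o + 3)*(o^2 + 4*o + 4) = (o - 2)*(o + 2)*(o + 3)*(o + 2)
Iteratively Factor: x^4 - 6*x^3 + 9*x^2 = (x - 3)*(x^3 - 3*x^2) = x*(x - 3)*(x^2 - 3*x) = x^2*(x - 3)*(x - 3)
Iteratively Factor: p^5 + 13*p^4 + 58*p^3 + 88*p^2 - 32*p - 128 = (p + 4)*(p^4 + 9*p^3 + 22*p^2 - 32) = (p + 2)*(p + 4)*(p^3 + 7*p^2 + 8*p - 16) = (p + 2)*(p + 4)^2*(p^2 + 3*p - 4) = (p + 2)*(p + 4)^3*(p - 1)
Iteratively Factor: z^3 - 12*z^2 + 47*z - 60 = (z - 3)*(z^2 - 9*z + 20) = (z - 4)*(z - 3)*(z - 5)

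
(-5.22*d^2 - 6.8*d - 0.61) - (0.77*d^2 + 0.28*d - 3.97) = -5.99*d^2 - 7.08*d + 3.36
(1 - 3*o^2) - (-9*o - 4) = -3*o^2 + 9*o + 5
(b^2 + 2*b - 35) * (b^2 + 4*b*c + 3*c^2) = b^4 + 4*b^3*c + 2*b^3 + 3*b^2*c^2 + 8*b^2*c - 35*b^2 + 6*b*c^2 - 140*b*c - 105*c^2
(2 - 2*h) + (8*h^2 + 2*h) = 8*h^2 + 2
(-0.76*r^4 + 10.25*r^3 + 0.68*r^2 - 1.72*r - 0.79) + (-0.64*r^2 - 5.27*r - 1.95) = -0.76*r^4 + 10.25*r^3 + 0.04*r^2 - 6.99*r - 2.74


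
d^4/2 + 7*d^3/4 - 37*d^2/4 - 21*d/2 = d*(d/2 + 1/2)*(d - 7/2)*(d + 6)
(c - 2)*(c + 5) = c^2 + 3*c - 10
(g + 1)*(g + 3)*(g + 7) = g^3 + 11*g^2 + 31*g + 21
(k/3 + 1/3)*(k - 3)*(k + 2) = k^3/3 - 7*k/3 - 2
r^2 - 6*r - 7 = (r - 7)*(r + 1)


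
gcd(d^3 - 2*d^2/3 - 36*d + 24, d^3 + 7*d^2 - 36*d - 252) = d^2 - 36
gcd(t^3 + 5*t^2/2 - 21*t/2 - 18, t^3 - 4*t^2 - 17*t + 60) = t^2 + t - 12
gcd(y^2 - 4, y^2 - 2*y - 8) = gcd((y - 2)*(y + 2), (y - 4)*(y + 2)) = y + 2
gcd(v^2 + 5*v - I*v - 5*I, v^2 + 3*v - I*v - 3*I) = v - I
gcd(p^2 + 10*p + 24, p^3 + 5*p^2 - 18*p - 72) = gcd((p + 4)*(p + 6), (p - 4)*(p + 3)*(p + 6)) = p + 6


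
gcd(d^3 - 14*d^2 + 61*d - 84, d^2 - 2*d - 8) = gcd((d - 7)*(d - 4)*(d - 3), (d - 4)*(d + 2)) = d - 4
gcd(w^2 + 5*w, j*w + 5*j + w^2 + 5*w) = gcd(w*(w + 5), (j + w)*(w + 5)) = w + 5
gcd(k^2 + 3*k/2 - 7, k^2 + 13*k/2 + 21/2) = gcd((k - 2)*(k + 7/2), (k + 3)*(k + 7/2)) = k + 7/2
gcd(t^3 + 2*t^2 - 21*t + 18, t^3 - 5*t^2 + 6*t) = t - 3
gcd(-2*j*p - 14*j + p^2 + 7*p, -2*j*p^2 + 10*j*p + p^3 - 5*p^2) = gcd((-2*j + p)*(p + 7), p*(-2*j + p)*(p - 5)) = -2*j + p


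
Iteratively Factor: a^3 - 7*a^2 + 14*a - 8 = (a - 1)*(a^2 - 6*a + 8) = (a - 2)*(a - 1)*(a - 4)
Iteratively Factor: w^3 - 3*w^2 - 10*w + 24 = (w + 3)*(w^2 - 6*w + 8) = (w - 2)*(w + 3)*(w - 4)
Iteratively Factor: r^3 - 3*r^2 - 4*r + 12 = (r - 2)*(r^2 - r - 6) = (r - 3)*(r - 2)*(r + 2)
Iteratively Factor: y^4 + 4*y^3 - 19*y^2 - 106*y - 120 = (y + 2)*(y^3 + 2*y^2 - 23*y - 60) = (y - 5)*(y + 2)*(y^2 + 7*y + 12) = (y - 5)*(y + 2)*(y + 4)*(y + 3)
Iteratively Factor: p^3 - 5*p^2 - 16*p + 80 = (p + 4)*(p^2 - 9*p + 20) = (p - 5)*(p + 4)*(p - 4)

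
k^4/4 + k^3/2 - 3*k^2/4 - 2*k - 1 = (k/4 + 1/2)*(k - 2)*(k + 1)^2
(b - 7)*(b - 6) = b^2 - 13*b + 42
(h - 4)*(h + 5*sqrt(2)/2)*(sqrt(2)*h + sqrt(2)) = sqrt(2)*h^3 - 3*sqrt(2)*h^2 + 5*h^2 - 15*h - 4*sqrt(2)*h - 20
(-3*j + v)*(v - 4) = -3*j*v + 12*j + v^2 - 4*v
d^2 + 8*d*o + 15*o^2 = (d + 3*o)*(d + 5*o)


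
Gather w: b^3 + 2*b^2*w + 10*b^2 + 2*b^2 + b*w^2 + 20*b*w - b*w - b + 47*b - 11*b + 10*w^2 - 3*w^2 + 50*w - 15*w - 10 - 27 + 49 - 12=b^3 + 12*b^2 + 35*b + w^2*(b + 7) + w*(2*b^2 + 19*b + 35)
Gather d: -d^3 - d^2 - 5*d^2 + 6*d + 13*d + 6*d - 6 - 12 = -d^3 - 6*d^2 + 25*d - 18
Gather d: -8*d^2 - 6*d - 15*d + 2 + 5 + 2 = -8*d^2 - 21*d + 9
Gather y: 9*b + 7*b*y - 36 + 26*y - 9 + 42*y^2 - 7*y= 9*b + 42*y^2 + y*(7*b + 19) - 45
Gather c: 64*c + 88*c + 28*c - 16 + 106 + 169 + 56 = 180*c + 315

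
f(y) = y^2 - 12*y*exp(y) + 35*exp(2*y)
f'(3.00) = 27281.91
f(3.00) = 13405.93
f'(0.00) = 58.00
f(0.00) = 35.00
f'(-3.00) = -4.63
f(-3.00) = 10.88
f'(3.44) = 66429.08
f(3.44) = 32766.36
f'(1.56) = 1442.18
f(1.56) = 705.97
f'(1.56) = 1442.18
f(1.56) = 705.97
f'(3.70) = 112245.08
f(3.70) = 55477.28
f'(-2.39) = -2.66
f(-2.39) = 8.63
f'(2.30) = 6573.52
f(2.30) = 3211.95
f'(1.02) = 473.16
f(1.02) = 236.27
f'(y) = -12*y*exp(y) + 2*y + 70*exp(2*y) - 12*exp(y)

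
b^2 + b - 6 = (b - 2)*(b + 3)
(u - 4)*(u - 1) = u^2 - 5*u + 4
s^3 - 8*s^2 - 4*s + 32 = (s - 8)*(s - 2)*(s + 2)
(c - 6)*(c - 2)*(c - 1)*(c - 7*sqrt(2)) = c^4 - 7*sqrt(2)*c^3 - 9*c^3 + 20*c^2 + 63*sqrt(2)*c^2 - 140*sqrt(2)*c - 12*c + 84*sqrt(2)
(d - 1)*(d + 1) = d^2 - 1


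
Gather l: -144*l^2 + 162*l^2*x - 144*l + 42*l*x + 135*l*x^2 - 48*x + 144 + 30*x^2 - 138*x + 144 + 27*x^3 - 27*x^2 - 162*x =l^2*(162*x - 144) + l*(135*x^2 + 42*x - 144) + 27*x^3 + 3*x^2 - 348*x + 288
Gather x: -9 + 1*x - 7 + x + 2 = 2*x - 14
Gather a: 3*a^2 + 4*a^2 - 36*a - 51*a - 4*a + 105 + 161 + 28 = 7*a^2 - 91*a + 294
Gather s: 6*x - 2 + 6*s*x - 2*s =s*(6*x - 2) + 6*x - 2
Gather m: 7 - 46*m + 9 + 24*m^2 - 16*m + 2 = 24*m^2 - 62*m + 18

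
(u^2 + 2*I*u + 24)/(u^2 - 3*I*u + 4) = (u + 6*I)/(u + I)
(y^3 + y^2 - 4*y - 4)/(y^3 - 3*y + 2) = (y^2 - y - 2)/(y^2 - 2*y + 1)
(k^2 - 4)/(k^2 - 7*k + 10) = (k + 2)/(k - 5)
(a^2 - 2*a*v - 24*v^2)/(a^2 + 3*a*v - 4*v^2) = (-a + 6*v)/(-a + v)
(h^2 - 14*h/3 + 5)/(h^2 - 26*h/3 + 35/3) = (h - 3)/(h - 7)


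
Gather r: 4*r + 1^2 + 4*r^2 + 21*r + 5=4*r^2 + 25*r + 6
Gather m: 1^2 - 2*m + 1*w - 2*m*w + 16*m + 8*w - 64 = m*(14 - 2*w) + 9*w - 63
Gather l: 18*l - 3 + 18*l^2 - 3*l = 18*l^2 + 15*l - 3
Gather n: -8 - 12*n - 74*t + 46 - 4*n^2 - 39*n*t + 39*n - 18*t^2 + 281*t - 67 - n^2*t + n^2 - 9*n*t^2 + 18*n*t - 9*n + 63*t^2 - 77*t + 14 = n^2*(-t - 3) + n*(-9*t^2 - 21*t + 18) + 45*t^2 + 130*t - 15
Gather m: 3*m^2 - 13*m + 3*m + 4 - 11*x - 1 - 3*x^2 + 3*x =3*m^2 - 10*m - 3*x^2 - 8*x + 3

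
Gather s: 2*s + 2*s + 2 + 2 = 4*s + 4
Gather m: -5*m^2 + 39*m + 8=-5*m^2 + 39*m + 8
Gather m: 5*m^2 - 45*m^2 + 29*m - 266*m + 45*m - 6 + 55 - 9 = -40*m^2 - 192*m + 40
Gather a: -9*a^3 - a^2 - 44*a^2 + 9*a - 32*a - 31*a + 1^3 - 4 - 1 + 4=-9*a^3 - 45*a^2 - 54*a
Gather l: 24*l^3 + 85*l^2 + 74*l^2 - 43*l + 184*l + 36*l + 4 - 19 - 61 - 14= 24*l^3 + 159*l^2 + 177*l - 90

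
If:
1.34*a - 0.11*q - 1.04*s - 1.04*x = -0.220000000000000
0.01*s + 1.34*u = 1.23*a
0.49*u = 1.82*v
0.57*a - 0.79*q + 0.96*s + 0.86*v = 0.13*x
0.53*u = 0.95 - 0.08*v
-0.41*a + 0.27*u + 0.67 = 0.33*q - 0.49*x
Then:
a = 1.89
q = 2.96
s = 1.07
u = 1.72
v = 0.46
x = 1.26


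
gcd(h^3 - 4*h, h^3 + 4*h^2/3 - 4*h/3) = h^2 + 2*h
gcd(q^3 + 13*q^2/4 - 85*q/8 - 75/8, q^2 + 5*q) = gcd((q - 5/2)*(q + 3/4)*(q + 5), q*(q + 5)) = q + 5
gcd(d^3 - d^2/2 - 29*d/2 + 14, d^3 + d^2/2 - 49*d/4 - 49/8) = d - 7/2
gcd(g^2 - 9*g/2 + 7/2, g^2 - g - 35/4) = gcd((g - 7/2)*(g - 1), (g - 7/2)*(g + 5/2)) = g - 7/2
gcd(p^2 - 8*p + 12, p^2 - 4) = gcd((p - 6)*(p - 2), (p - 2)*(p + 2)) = p - 2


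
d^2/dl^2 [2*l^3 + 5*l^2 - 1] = 12*l + 10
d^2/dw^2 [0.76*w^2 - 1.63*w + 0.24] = 1.52000000000000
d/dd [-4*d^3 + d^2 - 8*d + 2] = -12*d^2 + 2*d - 8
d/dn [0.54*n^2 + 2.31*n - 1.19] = 1.08*n + 2.31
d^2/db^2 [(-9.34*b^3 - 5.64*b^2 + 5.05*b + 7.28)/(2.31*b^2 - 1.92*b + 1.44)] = (5.6843418860808e-14*b^5 - 9.94759830064144e-14*b^4 - 2.85924599999998*b^3 + 500.585616*b^2 - 410.724*b + 9.775872)/(12.326391*b^6 - 30.735936*b^5 + 48.598704*b^4 - 45.398016*b^3 + 30.295296*b^2 - 11.943936*b + 2.985984)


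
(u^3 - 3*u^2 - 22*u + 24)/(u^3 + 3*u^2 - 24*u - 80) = (u^2 - 7*u + 6)/(u^2 - u - 20)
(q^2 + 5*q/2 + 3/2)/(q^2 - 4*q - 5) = (q + 3/2)/(q - 5)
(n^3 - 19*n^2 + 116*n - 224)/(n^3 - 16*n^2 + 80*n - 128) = (n - 7)/(n - 4)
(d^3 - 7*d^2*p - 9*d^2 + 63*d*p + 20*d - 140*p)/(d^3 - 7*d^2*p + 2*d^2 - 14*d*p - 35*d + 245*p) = (d - 4)/(d + 7)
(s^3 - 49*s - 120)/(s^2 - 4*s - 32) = (s^2 + 8*s + 15)/(s + 4)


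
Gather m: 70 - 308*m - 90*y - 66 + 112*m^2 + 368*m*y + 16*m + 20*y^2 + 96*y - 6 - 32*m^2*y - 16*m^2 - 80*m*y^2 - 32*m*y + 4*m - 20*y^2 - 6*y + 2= m^2*(96 - 32*y) + m*(-80*y^2 + 336*y - 288)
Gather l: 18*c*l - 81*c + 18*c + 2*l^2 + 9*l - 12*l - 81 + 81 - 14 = -63*c + 2*l^2 + l*(18*c - 3) - 14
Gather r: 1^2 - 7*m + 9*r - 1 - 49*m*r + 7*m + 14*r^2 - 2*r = 14*r^2 + r*(7 - 49*m)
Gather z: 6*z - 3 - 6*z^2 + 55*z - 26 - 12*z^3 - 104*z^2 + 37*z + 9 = -12*z^3 - 110*z^2 + 98*z - 20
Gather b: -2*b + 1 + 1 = 2 - 2*b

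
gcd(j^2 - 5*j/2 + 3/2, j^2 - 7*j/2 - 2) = 1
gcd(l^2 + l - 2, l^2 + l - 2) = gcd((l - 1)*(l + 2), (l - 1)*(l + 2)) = l^2 + l - 2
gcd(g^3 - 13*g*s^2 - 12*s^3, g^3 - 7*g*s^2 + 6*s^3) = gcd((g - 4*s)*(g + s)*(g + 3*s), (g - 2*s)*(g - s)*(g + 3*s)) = g + 3*s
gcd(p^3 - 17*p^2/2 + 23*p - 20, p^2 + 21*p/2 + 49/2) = 1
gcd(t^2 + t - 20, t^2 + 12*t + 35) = t + 5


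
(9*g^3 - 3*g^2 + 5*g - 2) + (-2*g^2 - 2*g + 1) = 9*g^3 - 5*g^2 + 3*g - 1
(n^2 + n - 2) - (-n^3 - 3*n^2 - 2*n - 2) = n^3 + 4*n^2 + 3*n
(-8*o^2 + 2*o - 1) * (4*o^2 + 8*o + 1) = -32*o^4 - 56*o^3 + 4*o^2 - 6*o - 1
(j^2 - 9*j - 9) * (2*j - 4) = 2*j^3 - 22*j^2 + 18*j + 36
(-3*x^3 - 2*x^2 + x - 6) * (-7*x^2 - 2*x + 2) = 21*x^5 + 20*x^4 - 9*x^3 + 36*x^2 + 14*x - 12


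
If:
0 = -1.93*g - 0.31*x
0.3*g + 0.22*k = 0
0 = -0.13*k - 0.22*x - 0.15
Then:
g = 0.10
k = -0.13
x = -0.60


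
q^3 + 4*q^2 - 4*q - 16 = (q - 2)*(q + 2)*(q + 4)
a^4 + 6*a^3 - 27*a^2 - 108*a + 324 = (a - 3)^2*(a + 6)^2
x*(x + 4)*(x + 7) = x^3 + 11*x^2 + 28*x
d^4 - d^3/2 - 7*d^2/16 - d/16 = d*(d - 1)*(d + 1/4)^2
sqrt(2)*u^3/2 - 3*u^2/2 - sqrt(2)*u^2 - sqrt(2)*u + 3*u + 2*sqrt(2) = (u - 2)*(u - 2*sqrt(2))*(sqrt(2)*u/2 + 1/2)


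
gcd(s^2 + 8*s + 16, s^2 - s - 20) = s + 4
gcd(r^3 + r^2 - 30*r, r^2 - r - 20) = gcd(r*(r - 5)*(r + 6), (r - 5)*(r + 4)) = r - 5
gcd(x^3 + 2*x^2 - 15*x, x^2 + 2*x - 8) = 1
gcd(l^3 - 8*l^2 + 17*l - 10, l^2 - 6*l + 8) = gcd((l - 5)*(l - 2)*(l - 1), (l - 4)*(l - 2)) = l - 2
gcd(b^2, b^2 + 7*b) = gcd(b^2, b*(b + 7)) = b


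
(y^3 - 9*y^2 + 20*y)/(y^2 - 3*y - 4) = y*(y - 5)/(y + 1)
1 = 1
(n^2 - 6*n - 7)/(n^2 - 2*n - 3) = (n - 7)/(n - 3)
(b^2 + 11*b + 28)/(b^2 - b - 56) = (b + 4)/(b - 8)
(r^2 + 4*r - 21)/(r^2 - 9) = (r + 7)/(r + 3)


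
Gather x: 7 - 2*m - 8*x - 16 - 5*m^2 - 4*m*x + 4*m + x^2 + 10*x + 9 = -5*m^2 + 2*m + x^2 + x*(2 - 4*m)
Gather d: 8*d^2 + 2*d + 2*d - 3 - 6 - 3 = 8*d^2 + 4*d - 12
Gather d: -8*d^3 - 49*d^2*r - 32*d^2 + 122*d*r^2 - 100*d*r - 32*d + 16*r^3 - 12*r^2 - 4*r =-8*d^3 + d^2*(-49*r - 32) + d*(122*r^2 - 100*r - 32) + 16*r^3 - 12*r^2 - 4*r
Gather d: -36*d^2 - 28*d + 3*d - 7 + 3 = -36*d^2 - 25*d - 4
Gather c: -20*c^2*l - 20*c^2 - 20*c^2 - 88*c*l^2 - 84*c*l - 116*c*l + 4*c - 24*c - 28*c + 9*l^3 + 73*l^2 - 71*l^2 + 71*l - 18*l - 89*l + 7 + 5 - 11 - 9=c^2*(-20*l - 40) + c*(-88*l^2 - 200*l - 48) + 9*l^3 + 2*l^2 - 36*l - 8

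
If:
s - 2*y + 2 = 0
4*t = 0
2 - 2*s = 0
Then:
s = 1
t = 0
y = 3/2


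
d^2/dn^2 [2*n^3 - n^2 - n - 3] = 12*n - 2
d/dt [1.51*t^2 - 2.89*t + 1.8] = 3.02*t - 2.89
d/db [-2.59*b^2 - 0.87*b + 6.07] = -5.18*b - 0.87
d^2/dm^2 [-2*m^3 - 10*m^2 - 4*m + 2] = -12*m - 20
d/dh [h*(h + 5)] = 2*h + 5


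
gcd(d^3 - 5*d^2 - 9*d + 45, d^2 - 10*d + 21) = d - 3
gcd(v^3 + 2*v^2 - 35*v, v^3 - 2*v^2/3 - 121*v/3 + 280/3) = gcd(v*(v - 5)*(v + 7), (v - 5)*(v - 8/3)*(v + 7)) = v^2 + 2*v - 35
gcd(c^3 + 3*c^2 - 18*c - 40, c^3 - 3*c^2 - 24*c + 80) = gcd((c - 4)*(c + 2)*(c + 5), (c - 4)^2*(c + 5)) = c^2 + c - 20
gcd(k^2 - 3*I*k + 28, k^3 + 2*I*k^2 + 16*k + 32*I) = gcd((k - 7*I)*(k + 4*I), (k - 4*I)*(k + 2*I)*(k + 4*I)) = k + 4*I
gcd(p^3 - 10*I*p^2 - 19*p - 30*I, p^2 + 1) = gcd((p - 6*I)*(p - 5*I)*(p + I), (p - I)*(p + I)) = p + I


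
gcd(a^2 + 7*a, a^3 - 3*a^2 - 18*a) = a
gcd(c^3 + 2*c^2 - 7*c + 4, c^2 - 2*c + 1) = c^2 - 2*c + 1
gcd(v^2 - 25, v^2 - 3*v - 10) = v - 5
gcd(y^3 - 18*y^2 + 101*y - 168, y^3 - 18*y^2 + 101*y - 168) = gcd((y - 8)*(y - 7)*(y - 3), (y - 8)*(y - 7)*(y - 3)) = y^3 - 18*y^2 + 101*y - 168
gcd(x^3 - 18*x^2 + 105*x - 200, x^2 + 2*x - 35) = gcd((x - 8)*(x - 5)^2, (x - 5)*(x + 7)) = x - 5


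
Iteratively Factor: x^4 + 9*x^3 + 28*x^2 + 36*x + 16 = (x + 2)*(x^3 + 7*x^2 + 14*x + 8) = (x + 2)^2*(x^2 + 5*x + 4) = (x + 2)^2*(x + 4)*(x + 1)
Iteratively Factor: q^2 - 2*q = (q)*(q - 2)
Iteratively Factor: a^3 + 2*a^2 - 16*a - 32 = (a + 4)*(a^2 - 2*a - 8) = (a - 4)*(a + 4)*(a + 2)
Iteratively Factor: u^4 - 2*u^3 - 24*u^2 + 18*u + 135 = (u - 3)*(u^3 + u^2 - 21*u - 45) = (u - 5)*(u - 3)*(u^2 + 6*u + 9) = (u - 5)*(u - 3)*(u + 3)*(u + 3)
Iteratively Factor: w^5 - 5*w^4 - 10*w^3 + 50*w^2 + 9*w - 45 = (w + 1)*(w^4 - 6*w^3 - 4*w^2 + 54*w - 45) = (w - 5)*(w + 1)*(w^3 - w^2 - 9*w + 9) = (w - 5)*(w - 3)*(w + 1)*(w^2 + 2*w - 3) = (w - 5)*(w - 3)*(w - 1)*(w + 1)*(w + 3)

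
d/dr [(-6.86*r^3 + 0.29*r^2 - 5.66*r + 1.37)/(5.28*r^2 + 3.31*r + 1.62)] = (-36.2208*r^4 - 45.4132*r^3 - 2.49489999999999*r^2 - 13.5276*r - 13.7039)/(27.8784*r^4 + 34.9536*r^3 + 28.0633*r^2 + 10.7244*r + 2.6244)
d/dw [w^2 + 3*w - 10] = 2*w + 3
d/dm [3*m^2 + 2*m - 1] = 6*m + 2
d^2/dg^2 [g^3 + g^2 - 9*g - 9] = 6*g + 2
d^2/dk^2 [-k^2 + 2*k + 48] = -2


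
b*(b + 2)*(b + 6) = b^3 + 8*b^2 + 12*b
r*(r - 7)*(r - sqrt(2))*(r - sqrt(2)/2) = r^4 - 7*r^3 - 3*sqrt(2)*r^3/2 + r^2 + 21*sqrt(2)*r^2/2 - 7*r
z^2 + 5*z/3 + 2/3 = (z + 2/3)*(z + 1)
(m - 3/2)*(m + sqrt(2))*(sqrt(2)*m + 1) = sqrt(2)*m^3 - 3*sqrt(2)*m^2/2 + 3*m^2 - 9*m/2 + sqrt(2)*m - 3*sqrt(2)/2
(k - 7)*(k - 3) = k^2 - 10*k + 21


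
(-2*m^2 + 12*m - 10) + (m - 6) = -2*m^2 + 13*m - 16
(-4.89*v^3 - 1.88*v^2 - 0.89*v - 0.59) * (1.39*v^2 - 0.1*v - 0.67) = -6.7971*v^5 - 2.1242*v^4 + 2.2272*v^3 + 0.5285*v^2 + 0.6553*v + 0.3953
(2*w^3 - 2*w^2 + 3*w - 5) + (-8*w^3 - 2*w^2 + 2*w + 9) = -6*w^3 - 4*w^2 + 5*w + 4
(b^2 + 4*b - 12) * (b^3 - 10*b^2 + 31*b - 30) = b^5 - 6*b^4 - 21*b^3 + 214*b^2 - 492*b + 360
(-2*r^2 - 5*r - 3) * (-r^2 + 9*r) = 2*r^4 - 13*r^3 - 42*r^2 - 27*r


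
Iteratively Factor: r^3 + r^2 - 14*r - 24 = (r - 4)*(r^2 + 5*r + 6) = (r - 4)*(r + 3)*(r + 2)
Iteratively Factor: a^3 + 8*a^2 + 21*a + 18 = (a + 2)*(a^2 + 6*a + 9) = (a + 2)*(a + 3)*(a + 3)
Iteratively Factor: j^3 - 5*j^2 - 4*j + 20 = (j + 2)*(j^2 - 7*j + 10) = (j - 2)*(j + 2)*(j - 5)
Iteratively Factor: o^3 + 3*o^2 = (o + 3)*(o^2) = o*(o + 3)*(o)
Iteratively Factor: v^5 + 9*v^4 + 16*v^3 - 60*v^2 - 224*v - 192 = (v - 3)*(v^4 + 12*v^3 + 52*v^2 + 96*v + 64) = (v - 3)*(v + 2)*(v^3 + 10*v^2 + 32*v + 32) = (v - 3)*(v + 2)*(v + 4)*(v^2 + 6*v + 8) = (v - 3)*(v + 2)^2*(v + 4)*(v + 4)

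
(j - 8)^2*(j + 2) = j^3 - 14*j^2 + 32*j + 128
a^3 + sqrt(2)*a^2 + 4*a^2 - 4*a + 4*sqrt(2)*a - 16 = (a + 4)*(a - sqrt(2))*(a + 2*sqrt(2))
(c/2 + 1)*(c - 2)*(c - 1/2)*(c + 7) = c^4/2 + 13*c^3/4 - 15*c^2/4 - 13*c + 7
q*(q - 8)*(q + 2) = q^3 - 6*q^2 - 16*q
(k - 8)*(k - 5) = k^2 - 13*k + 40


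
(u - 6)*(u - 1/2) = u^2 - 13*u/2 + 3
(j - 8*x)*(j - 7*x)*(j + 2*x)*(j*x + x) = j^4*x - 13*j^3*x^2 + j^3*x + 26*j^2*x^3 - 13*j^2*x^2 + 112*j*x^4 + 26*j*x^3 + 112*x^4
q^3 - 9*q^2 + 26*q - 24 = (q - 4)*(q - 3)*(q - 2)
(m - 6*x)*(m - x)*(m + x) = m^3 - 6*m^2*x - m*x^2 + 6*x^3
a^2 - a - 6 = (a - 3)*(a + 2)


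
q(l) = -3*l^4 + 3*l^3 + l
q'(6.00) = -2267.00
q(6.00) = -3234.00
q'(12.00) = -19439.00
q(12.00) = -57012.00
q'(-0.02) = 1.00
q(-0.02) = -0.02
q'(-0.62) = 7.32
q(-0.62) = -1.78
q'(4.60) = -976.59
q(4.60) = -1046.63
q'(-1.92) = 119.11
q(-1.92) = -63.92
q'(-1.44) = 55.49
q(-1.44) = -23.30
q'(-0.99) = 21.46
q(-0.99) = -6.78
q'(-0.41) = 3.34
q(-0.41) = -0.70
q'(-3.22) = 494.95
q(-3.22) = -425.89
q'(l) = -12*l^3 + 9*l^2 + 1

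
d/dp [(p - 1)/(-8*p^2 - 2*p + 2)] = 2*p*(p - 2)/(16*p^4 + 8*p^3 - 7*p^2 - 2*p + 1)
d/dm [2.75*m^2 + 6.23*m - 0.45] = 5.5*m + 6.23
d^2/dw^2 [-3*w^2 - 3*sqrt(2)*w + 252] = -6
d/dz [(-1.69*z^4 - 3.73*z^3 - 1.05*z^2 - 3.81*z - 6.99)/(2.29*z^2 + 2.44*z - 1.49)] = (-7.7402*z^5 - 20.9125*z^4 - 8.13*z^3 + 22.836*z^2 + 35.1432*z + 22.7325)/(5.2441*z^4 + 11.1752*z^3 - 0.8706*z^2 - 7.2712*z + 2.2201)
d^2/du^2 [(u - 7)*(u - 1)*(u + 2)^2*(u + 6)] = 20*u^3 + 24*u^2 - 270*u - 260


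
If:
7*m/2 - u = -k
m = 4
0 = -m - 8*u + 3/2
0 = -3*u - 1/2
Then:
No Solution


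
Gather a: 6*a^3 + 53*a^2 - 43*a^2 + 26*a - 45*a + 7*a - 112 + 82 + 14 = 6*a^3 + 10*a^2 - 12*a - 16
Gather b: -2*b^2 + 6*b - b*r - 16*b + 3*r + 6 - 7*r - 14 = -2*b^2 + b*(-r - 10) - 4*r - 8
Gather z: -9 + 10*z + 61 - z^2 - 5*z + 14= -z^2 + 5*z + 66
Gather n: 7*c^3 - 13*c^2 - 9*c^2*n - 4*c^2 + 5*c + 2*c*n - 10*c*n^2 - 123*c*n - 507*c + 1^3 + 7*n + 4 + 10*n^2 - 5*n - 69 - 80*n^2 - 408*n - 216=7*c^3 - 17*c^2 - 502*c + n^2*(-10*c - 70) + n*(-9*c^2 - 121*c - 406) - 280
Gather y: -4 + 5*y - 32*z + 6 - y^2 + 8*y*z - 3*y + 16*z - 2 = -y^2 + y*(8*z + 2) - 16*z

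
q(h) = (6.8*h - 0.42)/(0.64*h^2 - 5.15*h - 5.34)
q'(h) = (5.15 - 1.28*h)*(6.8*h - 0.42)/(0.64*h^2 - 5.15*h - 5.34)^2 + 6.8/(0.64*h^2 - 5.15*h - 5.34) = (-4.352*h^2 + 0.537599999999998*h - 38.475)/(0.4096*h^4 - 6.592*h^3 + 19.6873*h^2 + 55.002*h + 28.5156)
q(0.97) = -0.63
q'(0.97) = -0.44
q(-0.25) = 0.53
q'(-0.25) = -2.41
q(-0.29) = 0.63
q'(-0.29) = -2.71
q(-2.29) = -1.63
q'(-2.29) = -0.65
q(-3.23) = -1.25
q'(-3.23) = -0.27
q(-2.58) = -1.47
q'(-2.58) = -0.46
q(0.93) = -0.62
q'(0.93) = -0.46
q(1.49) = -0.84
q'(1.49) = -0.35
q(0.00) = 0.08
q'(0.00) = -1.35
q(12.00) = 3.24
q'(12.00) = -1.05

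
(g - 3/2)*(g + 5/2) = g^2 + g - 15/4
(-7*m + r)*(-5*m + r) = 35*m^2 - 12*m*r + r^2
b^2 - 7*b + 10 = (b - 5)*(b - 2)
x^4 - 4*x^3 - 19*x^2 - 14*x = x*(x - 7)*(x + 1)*(x + 2)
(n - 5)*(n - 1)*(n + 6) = n^3 - 31*n + 30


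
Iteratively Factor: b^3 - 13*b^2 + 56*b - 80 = (b - 5)*(b^2 - 8*b + 16) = (b - 5)*(b - 4)*(b - 4)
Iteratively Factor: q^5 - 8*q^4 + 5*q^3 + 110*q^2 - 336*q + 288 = (q - 4)*(q^4 - 4*q^3 - 11*q^2 + 66*q - 72) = (q - 4)*(q - 3)*(q^3 - q^2 - 14*q + 24) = (q - 4)*(q - 3)*(q + 4)*(q^2 - 5*q + 6) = (q - 4)*(q - 3)*(q - 2)*(q + 4)*(q - 3)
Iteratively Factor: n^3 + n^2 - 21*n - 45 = (n + 3)*(n^2 - 2*n - 15) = (n + 3)^2*(n - 5)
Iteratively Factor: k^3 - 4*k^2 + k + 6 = (k - 3)*(k^2 - k - 2) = (k - 3)*(k + 1)*(k - 2)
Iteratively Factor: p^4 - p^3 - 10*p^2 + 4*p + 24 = (p + 2)*(p^3 - 3*p^2 - 4*p + 12) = (p + 2)^2*(p^2 - 5*p + 6) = (p - 2)*(p + 2)^2*(p - 3)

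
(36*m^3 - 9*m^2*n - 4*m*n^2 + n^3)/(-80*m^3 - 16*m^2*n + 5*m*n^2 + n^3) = (-9*m^2 + n^2)/(20*m^2 + 9*m*n + n^2)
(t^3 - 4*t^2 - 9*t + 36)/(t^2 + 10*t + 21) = (t^2 - 7*t + 12)/(t + 7)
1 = 1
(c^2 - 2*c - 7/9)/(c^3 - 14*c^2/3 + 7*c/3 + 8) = (9*c^2 - 18*c - 7)/(3*(3*c^3 - 14*c^2 + 7*c + 24))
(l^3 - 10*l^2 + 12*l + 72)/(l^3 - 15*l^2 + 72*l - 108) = (l + 2)/(l - 3)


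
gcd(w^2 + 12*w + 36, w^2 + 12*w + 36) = w^2 + 12*w + 36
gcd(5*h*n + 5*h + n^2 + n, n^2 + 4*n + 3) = n + 1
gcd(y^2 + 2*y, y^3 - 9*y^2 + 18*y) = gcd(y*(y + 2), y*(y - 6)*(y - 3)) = y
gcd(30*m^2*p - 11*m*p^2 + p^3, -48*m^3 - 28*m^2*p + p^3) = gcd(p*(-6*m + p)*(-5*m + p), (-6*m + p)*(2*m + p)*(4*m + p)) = -6*m + p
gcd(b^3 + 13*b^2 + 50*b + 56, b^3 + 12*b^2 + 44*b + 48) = b^2 + 6*b + 8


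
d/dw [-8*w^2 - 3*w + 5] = -16*w - 3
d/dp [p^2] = 2*p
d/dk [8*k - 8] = 8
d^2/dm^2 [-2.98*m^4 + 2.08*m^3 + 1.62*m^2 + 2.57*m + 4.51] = -35.76*m^2 + 12.48*m + 3.24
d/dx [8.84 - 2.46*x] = -2.46000000000000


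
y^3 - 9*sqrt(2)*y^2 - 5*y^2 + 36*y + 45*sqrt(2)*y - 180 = (y - 5)*(y - 6*sqrt(2))*(y - 3*sqrt(2))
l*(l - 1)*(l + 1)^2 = l^4 + l^3 - l^2 - l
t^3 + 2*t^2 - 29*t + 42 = (t - 3)*(t - 2)*(t + 7)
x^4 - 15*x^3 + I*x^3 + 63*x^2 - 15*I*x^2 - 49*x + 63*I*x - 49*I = (x - 7)^2*(x - 1)*(x + I)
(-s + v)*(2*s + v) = -2*s^2 + s*v + v^2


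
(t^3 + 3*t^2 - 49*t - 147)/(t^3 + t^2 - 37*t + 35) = (t^2 - 4*t - 21)/(t^2 - 6*t + 5)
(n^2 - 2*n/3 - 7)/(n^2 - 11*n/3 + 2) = (3*n + 7)/(3*n - 2)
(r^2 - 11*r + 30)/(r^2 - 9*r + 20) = (r - 6)/(r - 4)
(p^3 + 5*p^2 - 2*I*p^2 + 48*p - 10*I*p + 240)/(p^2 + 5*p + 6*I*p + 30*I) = p - 8*I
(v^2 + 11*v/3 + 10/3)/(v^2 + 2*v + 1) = (3*v^2 + 11*v + 10)/(3*(v^2 + 2*v + 1))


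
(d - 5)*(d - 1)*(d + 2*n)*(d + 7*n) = d^4 + 9*d^3*n - 6*d^3 + 14*d^2*n^2 - 54*d^2*n + 5*d^2 - 84*d*n^2 + 45*d*n + 70*n^2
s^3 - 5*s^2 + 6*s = s*(s - 3)*(s - 2)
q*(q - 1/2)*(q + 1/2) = q^3 - q/4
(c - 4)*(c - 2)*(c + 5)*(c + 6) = c^4 + 5*c^3 - 28*c^2 - 92*c + 240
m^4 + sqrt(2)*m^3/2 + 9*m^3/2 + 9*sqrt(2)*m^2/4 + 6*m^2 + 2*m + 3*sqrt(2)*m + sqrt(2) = (m + 1/2)*(m + 2)^2*(m + sqrt(2)/2)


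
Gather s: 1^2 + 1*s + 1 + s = 2*s + 2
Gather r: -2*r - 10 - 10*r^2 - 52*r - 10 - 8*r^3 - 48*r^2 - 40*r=-8*r^3 - 58*r^2 - 94*r - 20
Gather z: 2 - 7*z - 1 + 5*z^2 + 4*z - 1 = 5*z^2 - 3*z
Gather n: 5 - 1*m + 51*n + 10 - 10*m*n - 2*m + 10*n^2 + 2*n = -3*m + 10*n^2 + n*(53 - 10*m) + 15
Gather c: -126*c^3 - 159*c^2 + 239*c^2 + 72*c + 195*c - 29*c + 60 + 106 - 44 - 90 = -126*c^3 + 80*c^2 + 238*c + 32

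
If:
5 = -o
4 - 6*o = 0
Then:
No Solution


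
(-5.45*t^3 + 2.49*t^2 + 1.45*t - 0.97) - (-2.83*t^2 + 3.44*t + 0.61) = -5.45*t^3 + 5.32*t^2 - 1.99*t - 1.58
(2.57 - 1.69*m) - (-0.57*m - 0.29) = 2.86 - 1.12*m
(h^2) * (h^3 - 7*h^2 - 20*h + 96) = h^5 - 7*h^4 - 20*h^3 + 96*h^2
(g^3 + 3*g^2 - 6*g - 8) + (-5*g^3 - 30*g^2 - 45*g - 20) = -4*g^3 - 27*g^2 - 51*g - 28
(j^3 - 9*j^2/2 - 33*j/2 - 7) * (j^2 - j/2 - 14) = j^5 - 5*j^4 - 113*j^3/4 + 257*j^2/4 + 469*j/2 + 98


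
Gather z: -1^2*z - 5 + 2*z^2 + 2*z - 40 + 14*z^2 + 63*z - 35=16*z^2 + 64*z - 80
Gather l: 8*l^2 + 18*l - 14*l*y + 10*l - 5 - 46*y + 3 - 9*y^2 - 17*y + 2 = 8*l^2 + l*(28 - 14*y) - 9*y^2 - 63*y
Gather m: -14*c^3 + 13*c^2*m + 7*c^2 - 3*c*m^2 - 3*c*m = -14*c^3 + 7*c^2 - 3*c*m^2 + m*(13*c^2 - 3*c)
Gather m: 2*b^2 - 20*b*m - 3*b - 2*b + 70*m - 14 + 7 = 2*b^2 - 5*b + m*(70 - 20*b) - 7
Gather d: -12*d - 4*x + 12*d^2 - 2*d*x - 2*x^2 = 12*d^2 + d*(-2*x - 12) - 2*x^2 - 4*x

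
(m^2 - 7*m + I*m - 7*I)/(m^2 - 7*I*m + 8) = (m - 7)/(m - 8*I)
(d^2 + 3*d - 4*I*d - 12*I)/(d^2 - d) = (d^2 + d*(3 - 4*I) - 12*I)/(d*(d - 1))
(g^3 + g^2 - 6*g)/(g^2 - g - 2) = g*(g + 3)/(g + 1)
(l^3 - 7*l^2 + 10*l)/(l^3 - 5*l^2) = (l - 2)/l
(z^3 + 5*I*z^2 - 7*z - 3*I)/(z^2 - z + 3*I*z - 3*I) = (z^2 + 2*I*z - 1)/(z - 1)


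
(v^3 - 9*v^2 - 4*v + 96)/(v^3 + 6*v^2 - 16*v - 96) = (v^2 - 5*v - 24)/(v^2 + 10*v + 24)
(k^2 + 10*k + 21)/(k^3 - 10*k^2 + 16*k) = (k^2 + 10*k + 21)/(k*(k^2 - 10*k + 16))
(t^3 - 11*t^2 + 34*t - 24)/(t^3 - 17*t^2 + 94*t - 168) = (t - 1)/(t - 7)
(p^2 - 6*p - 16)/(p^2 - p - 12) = (-p^2 + 6*p + 16)/(-p^2 + p + 12)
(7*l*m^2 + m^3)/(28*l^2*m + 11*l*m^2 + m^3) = m/(4*l + m)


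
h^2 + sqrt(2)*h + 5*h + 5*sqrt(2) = (h + 5)*(h + sqrt(2))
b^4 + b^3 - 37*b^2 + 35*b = b*(b - 5)*(b - 1)*(b + 7)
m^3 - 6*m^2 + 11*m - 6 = (m - 3)*(m - 2)*(m - 1)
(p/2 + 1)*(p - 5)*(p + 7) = p^3/2 + 2*p^2 - 31*p/2 - 35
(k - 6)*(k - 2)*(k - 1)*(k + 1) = k^4 - 8*k^3 + 11*k^2 + 8*k - 12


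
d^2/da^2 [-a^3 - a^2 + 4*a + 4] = -6*a - 2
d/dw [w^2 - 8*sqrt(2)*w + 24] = 2*w - 8*sqrt(2)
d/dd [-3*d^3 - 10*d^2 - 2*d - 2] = -9*d^2 - 20*d - 2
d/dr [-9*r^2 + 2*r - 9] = 2 - 18*r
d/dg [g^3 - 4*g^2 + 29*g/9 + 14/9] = 3*g^2 - 8*g + 29/9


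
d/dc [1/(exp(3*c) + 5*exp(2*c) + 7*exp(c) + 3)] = (-3*exp(2*c) - 10*exp(c) - 7)*exp(c)/(exp(3*c) + 5*exp(2*c) + 7*exp(c) + 3)^2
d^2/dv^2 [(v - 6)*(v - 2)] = 2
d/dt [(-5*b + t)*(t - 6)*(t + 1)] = -10*b*t + 25*b + 3*t^2 - 10*t - 6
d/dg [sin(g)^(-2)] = -2*cos(g)/sin(g)^3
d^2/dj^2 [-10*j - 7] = 0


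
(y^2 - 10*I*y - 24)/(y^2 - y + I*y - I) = (y^2 - 10*I*y - 24)/(y^2 - y + I*y - I)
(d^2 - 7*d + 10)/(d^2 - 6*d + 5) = (d - 2)/(d - 1)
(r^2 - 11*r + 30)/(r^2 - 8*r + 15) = (r - 6)/(r - 3)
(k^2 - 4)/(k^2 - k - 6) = (k - 2)/(k - 3)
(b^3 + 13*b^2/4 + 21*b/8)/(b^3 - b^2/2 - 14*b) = (8*b^2 + 26*b + 21)/(4*(2*b^2 - b - 28))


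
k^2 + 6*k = k*(k + 6)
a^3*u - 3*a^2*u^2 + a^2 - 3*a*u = a*(a - 3*u)*(a*u + 1)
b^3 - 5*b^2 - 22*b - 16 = (b - 8)*(b + 1)*(b + 2)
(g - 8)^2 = g^2 - 16*g + 64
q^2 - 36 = (q - 6)*(q + 6)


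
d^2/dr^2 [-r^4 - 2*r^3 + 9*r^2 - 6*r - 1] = -12*r^2 - 12*r + 18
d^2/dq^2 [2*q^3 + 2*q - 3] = 12*q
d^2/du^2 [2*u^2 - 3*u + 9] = 4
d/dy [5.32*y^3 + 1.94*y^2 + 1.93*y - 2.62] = 15.96*y^2 + 3.88*y + 1.93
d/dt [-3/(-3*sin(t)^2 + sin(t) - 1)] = 3*(1 - 6*sin(t))*cos(t)/(3*sin(t)^2 - sin(t) + 1)^2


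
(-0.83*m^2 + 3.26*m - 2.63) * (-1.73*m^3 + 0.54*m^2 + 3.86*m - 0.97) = 1.4359*m^5 - 6.088*m^4 + 3.1065*m^3 + 11.9685*m^2 - 13.314*m + 2.5511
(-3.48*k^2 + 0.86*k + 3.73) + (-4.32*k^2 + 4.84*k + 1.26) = -7.8*k^2 + 5.7*k + 4.99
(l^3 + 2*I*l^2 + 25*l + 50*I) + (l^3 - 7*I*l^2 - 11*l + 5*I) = 2*l^3 - 5*I*l^2 + 14*l + 55*I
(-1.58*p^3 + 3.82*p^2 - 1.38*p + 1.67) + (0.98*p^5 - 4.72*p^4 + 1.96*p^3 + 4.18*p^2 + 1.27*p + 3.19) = 0.98*p^5 - 4.72*p^4 + 0.38*p^3 + 8.0*p^2 - 0.11*p + 4.86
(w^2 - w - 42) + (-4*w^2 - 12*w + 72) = -3*w^2 - 13*w + 30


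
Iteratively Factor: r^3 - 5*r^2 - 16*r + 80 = (r - 4)*(r^2 - r - 20) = (r - 4)*(r + 4)*(r - 5)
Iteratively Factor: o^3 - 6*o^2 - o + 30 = (o + 2)*(o^2 - 8*o + 15) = (o - 5)*(o + 2)*(o - 3)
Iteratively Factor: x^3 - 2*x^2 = (x - 2)*(x^2) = x*(x - 2)*(x)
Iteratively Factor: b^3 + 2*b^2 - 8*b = (b + 4)*(b^2 - 2*b) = b*(b + 4)*(b - 2)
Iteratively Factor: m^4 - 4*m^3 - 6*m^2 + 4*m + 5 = (m - 1)*(m^3 - 3*m^2 - 9*m - 5) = (m - 1)*(m + 1)*(m^2 - 4*m - 5) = (m - 1)*(m + 1)^2*(m - 5)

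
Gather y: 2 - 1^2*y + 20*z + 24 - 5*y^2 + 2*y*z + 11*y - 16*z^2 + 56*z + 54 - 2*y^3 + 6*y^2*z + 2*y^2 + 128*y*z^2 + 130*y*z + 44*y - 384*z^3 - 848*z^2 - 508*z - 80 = -2*y^3 + y^2*(6*z - 3) + y*(128*z^2 + 132*z + 54) - 384*z^3 - 864*z^2 - 432*z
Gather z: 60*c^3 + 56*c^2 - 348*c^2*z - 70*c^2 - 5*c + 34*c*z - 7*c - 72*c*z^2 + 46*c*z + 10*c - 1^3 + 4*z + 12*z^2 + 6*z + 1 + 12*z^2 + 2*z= 60*c^3 - 14*c^2 - 2*c + z^2*(24 - 72*c) + z*(-348*c^2 + 80*c + 12)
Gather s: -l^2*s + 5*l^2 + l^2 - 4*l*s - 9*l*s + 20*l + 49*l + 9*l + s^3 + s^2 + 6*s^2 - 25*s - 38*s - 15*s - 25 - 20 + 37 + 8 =6*l^2 + 78*l + s^3 + 7*s^2 + s*(-l^2 - 13*l - 78)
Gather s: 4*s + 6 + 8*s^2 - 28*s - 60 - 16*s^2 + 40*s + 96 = -8*s^2 + 16*s + 42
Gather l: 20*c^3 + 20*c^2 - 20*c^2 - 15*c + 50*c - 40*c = 20*c^3 - 5*c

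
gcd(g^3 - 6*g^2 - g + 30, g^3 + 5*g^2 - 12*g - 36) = g^2 - g - 6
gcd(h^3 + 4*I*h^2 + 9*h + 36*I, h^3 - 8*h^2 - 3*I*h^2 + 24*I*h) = h - 3*I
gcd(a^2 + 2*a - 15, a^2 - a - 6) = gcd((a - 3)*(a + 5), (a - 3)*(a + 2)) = a - 3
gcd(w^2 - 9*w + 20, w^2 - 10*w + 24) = w - 4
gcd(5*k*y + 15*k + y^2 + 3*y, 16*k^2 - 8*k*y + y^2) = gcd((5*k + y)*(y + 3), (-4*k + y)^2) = 1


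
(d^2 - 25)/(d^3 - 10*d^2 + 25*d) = (d + 5)/(d*(d - 5))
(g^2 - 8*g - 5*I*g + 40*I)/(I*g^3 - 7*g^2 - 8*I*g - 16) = (-I*g^2 + g*(-5 + 8*I) + 40)/(g^3 + 7*I*g^2 - 8*g + 16*I)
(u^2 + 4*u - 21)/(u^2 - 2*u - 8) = (-u^2 - 4*u + 21)/(-u^2 + 2*u + 8)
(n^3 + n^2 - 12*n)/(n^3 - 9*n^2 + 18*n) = (n + 4)/(n - 6)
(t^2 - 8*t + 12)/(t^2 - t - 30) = (t - 2)/(t + 5)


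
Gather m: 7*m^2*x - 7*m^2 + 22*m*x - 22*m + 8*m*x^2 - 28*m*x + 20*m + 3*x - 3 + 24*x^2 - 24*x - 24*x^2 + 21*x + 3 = m^2*(7*x - 7) + m*(8*x^2 - 6*x - 2)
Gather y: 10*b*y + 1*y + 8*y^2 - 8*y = 8*y^2 + y*(10*b - 7)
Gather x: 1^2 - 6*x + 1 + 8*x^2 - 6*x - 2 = 8*x^2 - 12*x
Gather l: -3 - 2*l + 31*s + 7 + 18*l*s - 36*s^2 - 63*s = l*(18*s - 2) - 36*s^2 - 32*s + 4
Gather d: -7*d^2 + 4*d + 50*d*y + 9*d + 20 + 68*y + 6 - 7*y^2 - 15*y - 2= -7*d^2 + d*(50*y + 13) - 7*y^2 + 53*y + 24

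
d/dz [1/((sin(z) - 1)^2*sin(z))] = (-3/tan(z) + cos(z)/sin(z)^2)/(sin(z) - 1)^3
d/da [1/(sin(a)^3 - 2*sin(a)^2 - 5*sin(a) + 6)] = (-3*sin(a)^2 + 4*sin(a) + 5)*cos(a)/(sin(a)^3 - 2*sin(a)^2 - 5*sin(a) + 6)^2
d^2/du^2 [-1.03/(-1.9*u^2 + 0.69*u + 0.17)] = (7.4366*u^2 - 2.70066*u - 1.03*(3.8*u - 0.69)*(7.6*u - 1.38) - 0.66538)/(-1.9*u^2 + 0.69*u + 0.17)^3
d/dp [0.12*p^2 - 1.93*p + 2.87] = 0.24*p - 1.93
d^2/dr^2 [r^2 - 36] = 2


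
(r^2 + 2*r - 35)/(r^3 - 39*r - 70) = (-r^2 - 2*r + 35)/(-r^3 + 39*r + 70)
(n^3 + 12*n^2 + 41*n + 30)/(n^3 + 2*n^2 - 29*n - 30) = (n + 5)/(n - 5)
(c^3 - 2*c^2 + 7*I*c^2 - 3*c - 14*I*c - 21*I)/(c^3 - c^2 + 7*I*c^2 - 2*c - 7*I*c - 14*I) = (c - 3)/(c - 2)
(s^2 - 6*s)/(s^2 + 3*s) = (s - 6)/(s + 3)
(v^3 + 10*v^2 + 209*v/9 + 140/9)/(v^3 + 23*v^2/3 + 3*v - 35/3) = (v + 4/3)/(v - 1)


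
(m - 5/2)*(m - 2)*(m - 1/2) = m^3 - 5*m^2 + 29*m/4 - 5/2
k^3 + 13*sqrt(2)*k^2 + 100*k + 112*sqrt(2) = (k + 2*sqrt(2))*(k + 4*sqrt(2))*(k + 7*sqrt(2))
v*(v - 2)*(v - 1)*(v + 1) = v^4 - 2*v^3 - v^2 + 2*v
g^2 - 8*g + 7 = (g - 7)*(g - 1)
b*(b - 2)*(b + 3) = b^3 + b^2 - 6*b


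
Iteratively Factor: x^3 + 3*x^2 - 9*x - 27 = (x + 3)*(x^2 - 9) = (x - 3)*(x + 3)*(x + 3)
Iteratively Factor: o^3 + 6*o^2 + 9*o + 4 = (o + 1)*(o^2 + 5*o + 4) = (o + 1)^2*(o + 4)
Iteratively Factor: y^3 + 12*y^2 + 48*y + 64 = (y + 4)*(y^2 + 8*y + 16) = (y + 4)^2*(y + 4)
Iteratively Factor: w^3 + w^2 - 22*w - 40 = (w - 5)*(w^2 + 6*w + 8) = (w - 5)*(w + 4)*(w + 2)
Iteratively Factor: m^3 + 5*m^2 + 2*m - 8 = (m + 2)*(m^2 + 3*m - 4) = (m - 1)*(m + 2)*(m + 4)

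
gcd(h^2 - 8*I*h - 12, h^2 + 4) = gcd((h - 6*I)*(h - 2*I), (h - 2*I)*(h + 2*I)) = h - 2*I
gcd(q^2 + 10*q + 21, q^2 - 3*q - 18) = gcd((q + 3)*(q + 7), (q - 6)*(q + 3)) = q + 3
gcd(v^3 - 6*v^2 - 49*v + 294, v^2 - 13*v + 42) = v^2 - 13*v + 42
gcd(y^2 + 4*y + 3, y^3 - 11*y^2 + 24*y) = 1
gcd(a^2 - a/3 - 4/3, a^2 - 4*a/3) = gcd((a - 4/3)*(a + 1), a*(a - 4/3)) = a - 4/3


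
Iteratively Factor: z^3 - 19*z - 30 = (z + 3)*(z^2 - 3*z - 10) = (z - 5)*(z + 3)*(z + 2)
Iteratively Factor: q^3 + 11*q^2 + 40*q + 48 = (q + 4)*(q^2 + 7*q + 12) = (q + 4)^2*(q + 3)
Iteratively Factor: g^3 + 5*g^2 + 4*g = (g + 1)*(g^2 + 4*g) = (g + 1)*(g + 4)*(g)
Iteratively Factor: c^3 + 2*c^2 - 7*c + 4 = (c - 1)*(c^2 + 3*c - 4) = (c - 1)^2*(c + 4)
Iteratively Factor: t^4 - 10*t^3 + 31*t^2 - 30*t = (t)*(t^3 - 10*t^2 + 31*t - 30) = t*(t - 3)*(t^2 - 7*t + 10) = t*(t - 3)*(t - 2)*(t - 5)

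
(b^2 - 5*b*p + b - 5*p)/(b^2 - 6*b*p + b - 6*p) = (-b + 5*p)/(-b + 6*p)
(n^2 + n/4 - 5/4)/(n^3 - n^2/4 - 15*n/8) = 2*(n - 1)/(n*(2*n - 3))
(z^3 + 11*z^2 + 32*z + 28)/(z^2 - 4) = (z^2 + 9*z + 14)/(z - 2)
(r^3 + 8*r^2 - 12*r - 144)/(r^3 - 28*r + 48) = (r + 6)/(r - 2)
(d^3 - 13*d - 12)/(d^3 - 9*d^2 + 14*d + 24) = (d + 3)/(d - 6)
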